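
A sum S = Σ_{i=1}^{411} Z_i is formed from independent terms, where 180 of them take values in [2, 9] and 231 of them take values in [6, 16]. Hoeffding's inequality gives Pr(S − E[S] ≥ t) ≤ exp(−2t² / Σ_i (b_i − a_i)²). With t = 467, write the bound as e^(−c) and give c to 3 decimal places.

Σ(b_i − a_i)² = 180·7² + 231·10² = 31920.
c = 2t² / 31920 = 2·467² / 31920 = 13.6647.

13.665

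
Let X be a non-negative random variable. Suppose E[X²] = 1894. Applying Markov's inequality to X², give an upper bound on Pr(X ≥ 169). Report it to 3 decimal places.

0.066

Since X ≥ 0, the event {X ≥ 169} is the same as {X² ≥ 28561}.
Markov's inequality applied to X² gives Pr(X² ≥ 28561) ≤ E[X²]/28561 = 1894/28561 = 0.0663.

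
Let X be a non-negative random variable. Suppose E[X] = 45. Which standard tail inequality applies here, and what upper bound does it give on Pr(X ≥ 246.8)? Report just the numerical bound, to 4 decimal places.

0.1823

Only the mean of a non-negative variable is known, so Markov's inequality is the applicable tail bound.
Markov's inequality: for a non-negative random variable, Pr(X ≥ a) ≤ E[X]/a.
Here E[X] = 45 and a = 246.8, so the bound is 45/246.8 = 0.1823.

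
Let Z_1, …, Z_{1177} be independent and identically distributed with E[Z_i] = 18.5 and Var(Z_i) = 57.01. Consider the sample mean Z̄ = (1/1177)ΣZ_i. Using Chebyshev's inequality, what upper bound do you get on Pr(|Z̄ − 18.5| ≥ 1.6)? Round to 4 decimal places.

0.0189

Var(Z̄) = Var(Z_i)/n = 57.01/1177 = 0.048437.
Chebyshev: Pr(|Z̄ − 18.5| ≥ 1.6) ≤ Var(Z̄)/(1.6)² = 57.01/(1177·1.6²) = 0.0189.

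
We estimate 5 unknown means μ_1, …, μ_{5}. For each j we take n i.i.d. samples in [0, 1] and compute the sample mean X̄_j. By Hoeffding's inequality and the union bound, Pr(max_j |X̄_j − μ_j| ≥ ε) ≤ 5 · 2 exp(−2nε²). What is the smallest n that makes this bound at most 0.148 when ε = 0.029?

Need 2·5·exp(−2nε²) ≤ 0.148, i.e. exp(−2nε²) ≤ 0.148/10.
So 2nε² ≥ ln(10/0.148) = 4.213128.
Hence n ≥ 4.213128/(2·0.029²) = 2504.832.
The smallest integer n is 2505.

2505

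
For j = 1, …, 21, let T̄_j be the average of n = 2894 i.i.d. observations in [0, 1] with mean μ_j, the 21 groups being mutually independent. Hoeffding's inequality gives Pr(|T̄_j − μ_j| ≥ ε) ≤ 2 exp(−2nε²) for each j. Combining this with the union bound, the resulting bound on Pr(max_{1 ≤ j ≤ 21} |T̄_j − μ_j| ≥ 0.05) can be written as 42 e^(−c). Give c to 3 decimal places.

14.470

Union bound over the 21 events: Pr(max_{1 ≤ j ≤ 21} |T̄_j − μ_j| ≥ 0.05) ≤ 21·2·exp(−2nε²) = 42 exp(−2·2894·0.05²).
So c = 2·2894·0.05² = 14.4700.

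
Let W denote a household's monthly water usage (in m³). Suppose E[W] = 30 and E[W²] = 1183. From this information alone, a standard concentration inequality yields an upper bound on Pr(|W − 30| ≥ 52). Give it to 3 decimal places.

0.105

The first two moments determine the variance, so Chebyshev's inequality is the sharpest standard bound available.
Var(W) = E[W²] − (E[W])² = 1183 − 900 = 283.
Chebyshev's inequality: Pr(|W − μ| ≥ t) ≤ Var(W)/t² = 283/2704 = 0.1047.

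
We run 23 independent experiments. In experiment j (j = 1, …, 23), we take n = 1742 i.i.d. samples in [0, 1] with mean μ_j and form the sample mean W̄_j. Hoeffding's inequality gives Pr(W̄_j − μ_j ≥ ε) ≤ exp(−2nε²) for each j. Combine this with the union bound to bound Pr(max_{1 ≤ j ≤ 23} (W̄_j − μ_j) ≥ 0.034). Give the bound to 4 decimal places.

Per-experiment Hoeffding bound: exp(−2·1742·0.034²) = exp(−4.02750) = 0.017819.
Union bound over 23 events: 23·0.017819 = 0.40983.

0.4098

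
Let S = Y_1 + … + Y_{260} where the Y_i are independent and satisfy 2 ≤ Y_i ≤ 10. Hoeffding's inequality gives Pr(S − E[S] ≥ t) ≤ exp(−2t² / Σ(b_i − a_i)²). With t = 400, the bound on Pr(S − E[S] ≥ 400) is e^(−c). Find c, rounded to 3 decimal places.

19.231

Σ(b_i − a_i)² = 260·(8)² = 16640.
c = 2t²/16640 = 2·400²/16640 = 19.2308.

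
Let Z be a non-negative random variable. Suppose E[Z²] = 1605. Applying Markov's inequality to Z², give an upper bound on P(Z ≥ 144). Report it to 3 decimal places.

0.077

Since Z ≥ 0, the event {Z ≥ 144} is the same as {Z² ≥ 20736}.
Markov's inequality applied to Z² gives P(Z² ≥ 20736) ≤ E[Z²]/20736 = 1605/20736 = 0.0774.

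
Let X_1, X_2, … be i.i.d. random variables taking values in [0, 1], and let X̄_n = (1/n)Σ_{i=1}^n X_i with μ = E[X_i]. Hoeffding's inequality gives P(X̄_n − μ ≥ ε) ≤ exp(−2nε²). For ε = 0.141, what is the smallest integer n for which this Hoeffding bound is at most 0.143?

Require exp(−2nε²) ≤ 0.143, i.e. 2nε² ≥ ln(1/0.143) = 1.944911.
So n ≥ 1.944911 / (2·0.141²) = 48.914.
The smallest integer n is 49.

49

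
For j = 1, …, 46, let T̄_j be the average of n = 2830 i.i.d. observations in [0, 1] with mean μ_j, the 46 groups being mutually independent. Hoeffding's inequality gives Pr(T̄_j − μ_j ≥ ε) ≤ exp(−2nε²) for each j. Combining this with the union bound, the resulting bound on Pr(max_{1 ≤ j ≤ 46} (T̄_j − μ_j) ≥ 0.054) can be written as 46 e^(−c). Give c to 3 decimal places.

16.505

Union bound over the 46 events: Pr(max_{1 ≤ j ≤ 46} (T̄_j − μ_j) ≥ 0.054) ≤ 46·exp(−2nε²) = 46 exp(−2·2830·0.054²).
So c = 2·2830·0.054² = 16.5046.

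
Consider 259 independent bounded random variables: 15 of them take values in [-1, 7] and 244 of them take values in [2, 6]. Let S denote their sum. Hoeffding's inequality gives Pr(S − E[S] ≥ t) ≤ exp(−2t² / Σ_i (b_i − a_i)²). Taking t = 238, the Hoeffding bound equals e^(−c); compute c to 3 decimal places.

23.291

Σ(b_i − a_i)² = 15·8² + 244·4² = 4864.
c = 2t² / 4864 = 2·238² / 4864 = 23.2911.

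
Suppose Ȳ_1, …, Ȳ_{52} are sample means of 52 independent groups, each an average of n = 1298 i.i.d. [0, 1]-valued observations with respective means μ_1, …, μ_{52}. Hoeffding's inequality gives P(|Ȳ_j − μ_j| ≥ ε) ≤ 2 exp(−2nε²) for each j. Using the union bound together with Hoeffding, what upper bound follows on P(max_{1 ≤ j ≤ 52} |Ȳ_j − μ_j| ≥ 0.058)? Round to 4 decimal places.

0.0168

Per-experiment Hoeffding bound: 2·exp(−2·1298·0.058²) = 2·exp(−8.73294) = 0.00032237.
Union bound over 52 events: 52·0.00032237 = 0.01676.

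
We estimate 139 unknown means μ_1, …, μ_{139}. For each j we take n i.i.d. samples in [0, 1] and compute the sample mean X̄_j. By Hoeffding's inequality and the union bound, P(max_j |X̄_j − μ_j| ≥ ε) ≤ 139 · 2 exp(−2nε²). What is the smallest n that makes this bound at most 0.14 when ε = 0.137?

Need 2·139·exp(−2nε²) ≤ 0.14, i.e. exp(−2nε²) ≤ 0.14/278.
So 2nε² ≥ ln(278/0.14) = 7.593734.
Hence n ≥ 7.593734/(2·0.137²) = 202.295.
The smallest integer n is 203.

203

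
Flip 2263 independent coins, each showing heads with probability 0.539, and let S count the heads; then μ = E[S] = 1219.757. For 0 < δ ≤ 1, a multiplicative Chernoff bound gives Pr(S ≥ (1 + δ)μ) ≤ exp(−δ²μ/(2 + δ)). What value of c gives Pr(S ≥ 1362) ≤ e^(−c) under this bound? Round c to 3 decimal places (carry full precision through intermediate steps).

7.837

Write 1362 = (1 + δ)μ, so δ = 1362/1219.757 − 1 = 0.1166159…
Then the exponent is δ²μ/(2 + δ) = (1362 − μ)² / (μ·(2 + δ)) = 7.836939.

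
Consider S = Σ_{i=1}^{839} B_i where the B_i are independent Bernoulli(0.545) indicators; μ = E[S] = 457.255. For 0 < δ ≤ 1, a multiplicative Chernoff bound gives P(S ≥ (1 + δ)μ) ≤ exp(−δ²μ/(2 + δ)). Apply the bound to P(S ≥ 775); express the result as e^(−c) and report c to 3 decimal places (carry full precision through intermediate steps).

Write 775 = (1 + δ)μ, so δ = 775/457.255 − 1 = 0.6948967…
Then the exponent is δ²μ/(2 + δ) = (775 − μ)² / (μ·(2 + δ)) = 81.932624.

81.933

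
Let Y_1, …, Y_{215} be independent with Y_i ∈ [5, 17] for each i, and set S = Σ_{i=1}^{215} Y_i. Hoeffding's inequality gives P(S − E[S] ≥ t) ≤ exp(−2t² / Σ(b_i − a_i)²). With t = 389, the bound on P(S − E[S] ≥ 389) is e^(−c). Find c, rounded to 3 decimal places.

9.775

Σ(b_i − a_i)² = 215·(12)² = 30960.
c = 2t²/30960 = 2·389²/30960 = 9.7753.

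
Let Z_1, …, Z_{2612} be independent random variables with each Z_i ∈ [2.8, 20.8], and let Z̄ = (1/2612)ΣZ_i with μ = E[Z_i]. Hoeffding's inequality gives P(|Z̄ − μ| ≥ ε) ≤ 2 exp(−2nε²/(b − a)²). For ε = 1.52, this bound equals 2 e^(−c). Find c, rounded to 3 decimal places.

c = 2nε²/(b − a)² = 2·2612·1.52² / 18² = 37.2516.

37.252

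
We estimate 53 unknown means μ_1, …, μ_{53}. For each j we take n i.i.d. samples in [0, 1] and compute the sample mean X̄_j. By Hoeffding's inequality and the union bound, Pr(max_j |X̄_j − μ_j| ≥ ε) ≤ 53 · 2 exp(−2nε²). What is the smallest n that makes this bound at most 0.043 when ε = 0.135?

Need 2·53·exp(−2nε²) ≤ 0.043, i.e. exp(−2nε²) ≤ 0.043/106.
So 2nε² ≥ ln(106/0.043) = 7.809994.
Hence n ≥ 7.809994/(2·0.135²) = 214.266.
The smallest integer n is 215.

215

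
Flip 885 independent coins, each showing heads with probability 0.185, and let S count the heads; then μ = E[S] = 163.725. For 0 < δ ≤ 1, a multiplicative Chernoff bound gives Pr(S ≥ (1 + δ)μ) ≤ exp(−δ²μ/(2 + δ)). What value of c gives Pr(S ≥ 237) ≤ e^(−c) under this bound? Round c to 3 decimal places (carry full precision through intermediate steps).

13.399

Write 237 = (1 + δ)μ, so δ = 237/163.725 − 1 = 0.4475492…
Then the exponent is δ²μ/(2 + δ) = (237 − μ)² / (μ·(2 + δ)) = 13.398779.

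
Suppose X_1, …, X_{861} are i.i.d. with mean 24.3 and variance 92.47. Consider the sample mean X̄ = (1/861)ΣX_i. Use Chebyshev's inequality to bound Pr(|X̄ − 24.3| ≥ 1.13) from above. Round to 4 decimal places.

Var(X̄) = Var(X_i)/n = 92.47/861 = 0.1074.
Chebyshev: Pr(|X̄ − 24.3| ≥ 1.13) ≤ Var(X̄)/(1.13)² = 92.47/(861·1.13²) = 0.0841.

0.0841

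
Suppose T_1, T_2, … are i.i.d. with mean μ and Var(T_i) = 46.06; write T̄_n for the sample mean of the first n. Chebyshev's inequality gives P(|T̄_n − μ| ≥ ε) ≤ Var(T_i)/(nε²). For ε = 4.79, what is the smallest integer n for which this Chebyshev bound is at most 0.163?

Require 46.06/(n·4.79²) ≤ 0.163, i.e. n ≥ 46.06/(0.163·4.79²) = 12.316.
The smallest integer n is 13.

13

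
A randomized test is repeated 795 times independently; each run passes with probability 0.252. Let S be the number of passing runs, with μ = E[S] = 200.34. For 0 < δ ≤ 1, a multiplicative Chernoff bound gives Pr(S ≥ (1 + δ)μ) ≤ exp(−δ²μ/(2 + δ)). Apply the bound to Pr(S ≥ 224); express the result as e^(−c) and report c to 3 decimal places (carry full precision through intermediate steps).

1.319

Write 224 = (1 + δ)μ, so δ = 224/200.34 − 1 = 0.1180992…
Then the exponent is δ²μ/(2 + δ) = (224 − μ)² / (μ·(2 + δ)) = 1.319215.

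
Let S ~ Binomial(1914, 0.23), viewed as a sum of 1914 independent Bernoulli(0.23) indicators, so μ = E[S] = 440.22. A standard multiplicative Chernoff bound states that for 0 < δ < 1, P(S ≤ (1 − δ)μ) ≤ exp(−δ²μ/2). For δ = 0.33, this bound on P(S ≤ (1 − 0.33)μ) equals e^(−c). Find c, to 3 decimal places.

c = δ²μ/2 = 0.33²·440.22/2 = 23.9700.

23.970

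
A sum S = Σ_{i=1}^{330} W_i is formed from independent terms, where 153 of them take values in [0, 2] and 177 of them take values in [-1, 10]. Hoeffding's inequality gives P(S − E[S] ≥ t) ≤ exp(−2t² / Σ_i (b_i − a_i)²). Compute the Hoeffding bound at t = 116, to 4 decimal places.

Σ(b_i − a_i)² = 153·2² + 177·11² = 22029.
Exponent = 2·116² / 22029 = 1.22166.
Bound = exp(−1.22166) = 0.29474.

0.2947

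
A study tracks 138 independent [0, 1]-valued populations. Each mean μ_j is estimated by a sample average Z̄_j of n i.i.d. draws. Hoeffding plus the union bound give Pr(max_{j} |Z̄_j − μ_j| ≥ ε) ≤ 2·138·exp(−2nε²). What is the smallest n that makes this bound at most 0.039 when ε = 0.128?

Need 2·138·exp(−2nε²) ≤ 0.039, i.e. exp(−2nε²) ≤ 0.039/276.
So 2nε² ≥ ln(276/0.039) = 8.864594.
Hence n ≥ 8.864594/(2·0.128²) = 270.526.
The smallest integer n is 271.

271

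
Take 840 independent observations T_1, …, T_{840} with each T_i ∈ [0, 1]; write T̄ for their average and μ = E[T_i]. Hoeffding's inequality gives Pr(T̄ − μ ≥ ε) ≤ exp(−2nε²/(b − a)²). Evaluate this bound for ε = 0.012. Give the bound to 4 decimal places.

Exponent: 2nε²/(b − a)² = 2·840·0.012² / 1² = 0.24192.
Bound = exp(−0.24192) = 0.78512.

0.7851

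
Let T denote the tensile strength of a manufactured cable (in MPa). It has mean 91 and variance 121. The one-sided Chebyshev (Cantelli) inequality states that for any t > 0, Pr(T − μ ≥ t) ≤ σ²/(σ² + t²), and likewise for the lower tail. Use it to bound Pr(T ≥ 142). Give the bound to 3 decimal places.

Here σ² = 121 and t = 51, so σ² + t² = 2722.
Cantelli's bound: 121/2722 = 0.0445.

0.044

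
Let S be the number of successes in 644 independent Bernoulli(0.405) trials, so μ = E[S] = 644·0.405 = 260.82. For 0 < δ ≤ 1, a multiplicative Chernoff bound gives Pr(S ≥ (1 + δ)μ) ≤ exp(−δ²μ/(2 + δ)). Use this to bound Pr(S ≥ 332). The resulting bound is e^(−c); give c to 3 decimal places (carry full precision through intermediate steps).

8.547

Write 332 = (1 + δ)μ, so δ = 332/260.82 − 1 = 0.2729085…
Then the exponent is δ²μ/(2 + δ) = (332 − μ)² / (μ·(2 + δ)) = 8.546595.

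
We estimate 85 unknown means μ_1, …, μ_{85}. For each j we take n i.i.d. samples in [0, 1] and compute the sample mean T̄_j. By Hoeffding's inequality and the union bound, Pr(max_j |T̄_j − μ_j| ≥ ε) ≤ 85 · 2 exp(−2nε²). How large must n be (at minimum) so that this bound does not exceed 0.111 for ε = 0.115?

278

Need 2·85·exp(−2nε²) ≤ 0.111, i.e. exp(−2nε²) ≤ 0.111/170.
So 2nε² ≥ ln(170/0.111) = 7.334024.
Hence n ≥ 7.334024/(2·0.115²) = 277.279.
The smallest integer n is 278.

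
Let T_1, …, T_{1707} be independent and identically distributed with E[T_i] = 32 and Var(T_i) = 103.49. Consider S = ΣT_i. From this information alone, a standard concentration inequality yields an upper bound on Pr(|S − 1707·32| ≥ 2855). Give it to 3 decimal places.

With mean and variance of each term known, Chebyshev's inequality bounds the deviation of the sum (or sample mean).
Var(S) = n·Var(T_i) = 1707·103.49 = 176657.43.
Chebyshev: Pr(|S − 1707·32| ≥ 2855) ≤ Var(S)/2855² = 176657.43/8151025 = 0.0217.

0.022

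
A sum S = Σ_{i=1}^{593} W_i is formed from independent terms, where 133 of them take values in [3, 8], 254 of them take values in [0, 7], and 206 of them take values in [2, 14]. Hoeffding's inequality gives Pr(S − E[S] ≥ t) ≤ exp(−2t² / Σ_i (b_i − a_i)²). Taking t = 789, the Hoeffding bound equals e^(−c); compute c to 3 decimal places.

Σ(b_i − a_i)² = 133·5² + 254·7² + 206·12² = 45435.
c = 2t² / 45435 = 2·789² / 45435 = 27.4027.

27.403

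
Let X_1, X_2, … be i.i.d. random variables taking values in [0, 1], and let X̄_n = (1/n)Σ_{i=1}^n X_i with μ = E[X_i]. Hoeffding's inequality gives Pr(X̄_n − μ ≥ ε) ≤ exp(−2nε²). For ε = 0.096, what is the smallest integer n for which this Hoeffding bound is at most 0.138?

Require exp(−2nε²) ≤ 0.138, i.e. 2nε² ≥ ln(1/0.138) = 1.980502.
So n ≥ 1.980502 / (2·0.096²) = 107.449.
The smallest integer n is 108.

108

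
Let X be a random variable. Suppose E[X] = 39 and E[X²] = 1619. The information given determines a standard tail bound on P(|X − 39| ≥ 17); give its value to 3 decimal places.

The first two moments determine the variance, so Chebyshev's inequality is the sharpest standard bound available.
Var(X) = E[X²] − (E[X])² = 1619 − 1521 = 98.
Chebyshev's inequality: P(|X − μ| ≥ t) ≤ Var(X)/t² = 98/289 = 0.3391.

0.339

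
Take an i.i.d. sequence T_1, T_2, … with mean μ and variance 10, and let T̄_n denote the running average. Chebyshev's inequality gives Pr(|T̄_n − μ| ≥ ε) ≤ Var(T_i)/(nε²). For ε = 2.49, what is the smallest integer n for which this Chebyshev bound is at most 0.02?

Require 10/(n·2.49²) ≤ 0.02, i.e. n ≥ 10/(0.02·2.49²) = 80.644.
The smallest integer n is 81.

81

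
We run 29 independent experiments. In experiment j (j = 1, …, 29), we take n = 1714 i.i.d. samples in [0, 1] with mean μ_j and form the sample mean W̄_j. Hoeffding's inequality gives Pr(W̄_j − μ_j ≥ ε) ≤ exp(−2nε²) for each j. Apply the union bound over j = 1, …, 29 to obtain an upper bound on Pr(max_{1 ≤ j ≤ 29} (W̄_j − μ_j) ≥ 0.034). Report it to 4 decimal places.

Per-experiment Hoeffding bound: exp(−2·1714·0.034²) = exp(−3.96277) = 0.01901.
Union bound over 29 events: 29·0.01901 = 0.55130.

0.5513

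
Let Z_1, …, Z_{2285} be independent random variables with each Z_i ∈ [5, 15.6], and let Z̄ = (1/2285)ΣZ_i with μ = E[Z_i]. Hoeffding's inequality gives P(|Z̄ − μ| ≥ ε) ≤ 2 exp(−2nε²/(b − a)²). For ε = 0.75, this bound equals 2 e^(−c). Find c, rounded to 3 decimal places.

c = 2nε²/(b − a)² = 2·2285·0.75² / 10.6² = 22.8785.

22.878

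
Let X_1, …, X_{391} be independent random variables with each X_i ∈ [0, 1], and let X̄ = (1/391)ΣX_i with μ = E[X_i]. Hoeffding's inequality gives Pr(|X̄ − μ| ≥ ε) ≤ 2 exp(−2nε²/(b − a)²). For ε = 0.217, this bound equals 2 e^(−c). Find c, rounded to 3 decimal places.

c = 2nε²/(b − a)² = 2·391·0.217² / 1² = 36.8236.

36.824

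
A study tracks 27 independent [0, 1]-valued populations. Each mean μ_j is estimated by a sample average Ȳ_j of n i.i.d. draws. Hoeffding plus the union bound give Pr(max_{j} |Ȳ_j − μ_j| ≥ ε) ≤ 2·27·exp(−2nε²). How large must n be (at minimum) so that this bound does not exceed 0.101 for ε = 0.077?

Need 2·27·exp(−2nε²) ≤ 0.101, i.e. exp(−2nε²) ≤ 0.101/54.
So 2nε² ≥ ln(54/0.101) = 6.281619.
Hence n ≥ 6.281619/(2·0.077²) = 529.737.
The smallest integer n is 530.

530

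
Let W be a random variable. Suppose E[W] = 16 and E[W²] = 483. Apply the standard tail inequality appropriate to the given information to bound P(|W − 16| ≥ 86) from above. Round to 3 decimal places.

The first two moments determine the variance, so Chebyshev's inequality is the sharpest standard bound available.
Var(W) = E[W²] − (E[W])² = 483 − 256 = 227.
Chebyshev's inequality: P(|W − μ| ≥ t) ≤ Var(W)/t² = 227/7396 = 0.0307.

0.031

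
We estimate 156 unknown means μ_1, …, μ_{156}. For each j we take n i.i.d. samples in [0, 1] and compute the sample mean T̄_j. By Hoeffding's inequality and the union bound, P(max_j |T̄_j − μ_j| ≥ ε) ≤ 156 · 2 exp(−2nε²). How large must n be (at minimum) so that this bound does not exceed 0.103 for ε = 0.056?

1279

Need 2·156·exp(−2nε²) ≤ 0.103, i.e. exp(−2nε²) ≤ 0.103/312.
So 2nε² ≥ ln(312/0.103) = 8.016029.
Hence n ≥ 8.016029/(2·0.056²) = 1278.066.
The smallest integer n is 1279.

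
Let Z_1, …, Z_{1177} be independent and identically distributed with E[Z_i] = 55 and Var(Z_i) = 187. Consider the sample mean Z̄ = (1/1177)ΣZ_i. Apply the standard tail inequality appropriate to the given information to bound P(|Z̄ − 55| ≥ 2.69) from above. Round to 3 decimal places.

With mean and variance of each term known, Chebyshev's inequality bounds the deviation of the sum (or sample mean).
Var(Z̄) = Var(Z_i)/n = 187/1177 = 0.15888.
Chebyshev: P(|Z̄ − 55| ≥ 2.69) ≤ Var(Z̄)/(2.69)² = 187/(1177·2.69²) = 0.0220.

0.022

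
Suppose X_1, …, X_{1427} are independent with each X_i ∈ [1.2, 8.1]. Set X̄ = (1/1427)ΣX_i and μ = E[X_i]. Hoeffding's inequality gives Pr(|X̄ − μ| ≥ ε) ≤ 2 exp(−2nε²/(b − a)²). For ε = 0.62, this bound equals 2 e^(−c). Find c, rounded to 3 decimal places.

c = 2nε²/(b − a)² = 2·1427·0.62² / 6.9² = 23.0430.

23.043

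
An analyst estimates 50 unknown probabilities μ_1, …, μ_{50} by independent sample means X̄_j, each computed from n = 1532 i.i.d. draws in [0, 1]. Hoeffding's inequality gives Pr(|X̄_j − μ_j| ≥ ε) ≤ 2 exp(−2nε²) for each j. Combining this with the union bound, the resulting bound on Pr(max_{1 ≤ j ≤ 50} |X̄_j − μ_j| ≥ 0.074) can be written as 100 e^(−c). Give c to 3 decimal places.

16.778

Union bound over the 50 events: Pr(max_{1 ≤ j ≤ 50} |X̄_j − μ_j| ≥ 0.074) ≤ 50·2·exp(−2nε²) = 100 exp(−2·1532·0.074²).
So c = 2·1532·0.074² = 16.7785.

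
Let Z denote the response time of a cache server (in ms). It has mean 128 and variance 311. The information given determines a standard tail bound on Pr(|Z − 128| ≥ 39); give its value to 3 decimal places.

Mean and variance are known, so Chebyshev's inequality applies.
Chebyshev: Pr(|Z − μ| ≥ t) ≤ Var(Z)/t².
Bound = 311 / 1521 = 0.2045.

0.204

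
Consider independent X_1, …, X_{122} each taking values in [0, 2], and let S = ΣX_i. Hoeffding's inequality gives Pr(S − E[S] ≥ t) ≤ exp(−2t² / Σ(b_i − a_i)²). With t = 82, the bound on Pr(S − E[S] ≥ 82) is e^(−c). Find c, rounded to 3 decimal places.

Σ(b_i − a_i)² = 122·(2)² = 488.
c = 2t²/488 = 2·82²/488 = 27.5574.

27.557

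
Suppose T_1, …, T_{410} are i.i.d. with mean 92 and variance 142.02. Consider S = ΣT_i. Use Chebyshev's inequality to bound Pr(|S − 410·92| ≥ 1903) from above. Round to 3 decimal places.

0.016

Var(S) = n·Var(T_i) = 410·142.02 = 58228.2.
Chebyshev: Pr(|S − 410·92| ≥ 1903) ≤ Var(S)/1903² = 58228.2/3621409 = 0.0161.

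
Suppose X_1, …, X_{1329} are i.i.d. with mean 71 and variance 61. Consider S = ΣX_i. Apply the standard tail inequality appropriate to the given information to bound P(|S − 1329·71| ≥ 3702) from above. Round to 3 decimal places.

With mean and variance of each term known, Chebyshev's inequality bounds the deviation of the sum (or sample mean).
Var(S) = n·Var(X_i) = 1329·61 = 81069.
Chebyshev: P(|S − 1329·71| ≥ 3702) ≤ Var(S)/3702² = 81069/13704804 = 0.0059.

0.006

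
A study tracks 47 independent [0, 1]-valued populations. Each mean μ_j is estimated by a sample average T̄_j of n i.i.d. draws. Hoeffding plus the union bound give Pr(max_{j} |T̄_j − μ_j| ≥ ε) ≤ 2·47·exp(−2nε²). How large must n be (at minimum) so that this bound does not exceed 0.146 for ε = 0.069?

Need 2·47·exp(−2nε²) ≤ 0.146, i.e. exp(−2nε²) ≤ 0.146/94.
So 2nε² ≥ ln(94/0.146) = 6.467443.
Hence n ≥ 6.467443/(2·0.069²) = 679.211.
The smallest integer n is 680.

680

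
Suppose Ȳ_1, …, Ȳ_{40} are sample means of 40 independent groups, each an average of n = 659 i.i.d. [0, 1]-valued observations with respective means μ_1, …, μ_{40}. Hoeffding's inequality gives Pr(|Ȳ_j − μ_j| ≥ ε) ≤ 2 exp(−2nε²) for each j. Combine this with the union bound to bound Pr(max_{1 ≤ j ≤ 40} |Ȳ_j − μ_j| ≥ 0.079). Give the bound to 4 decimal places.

0.0214

Per-experiment Hoeffding bound: 2·exp(−2·659·0.079²) = 2·exp(−8.22564) = 0.0005354.
Union bound over 40 events: 40·0.0005354 = 0.02142.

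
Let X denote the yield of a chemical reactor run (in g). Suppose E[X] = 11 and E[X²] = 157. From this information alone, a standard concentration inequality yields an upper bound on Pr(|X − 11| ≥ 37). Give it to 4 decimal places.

0.0263

The first two moments determine the variance, so Chebyshev's inequality is the sharpest standard bound available.
Var(X) = E[X²] − (E[X])² = 157 − 121 = 36.
Chebyshev's inequality: Pr(|X − μ| ≥ t) ≤ Var(X)/t² = 36/1369 = 0.0263.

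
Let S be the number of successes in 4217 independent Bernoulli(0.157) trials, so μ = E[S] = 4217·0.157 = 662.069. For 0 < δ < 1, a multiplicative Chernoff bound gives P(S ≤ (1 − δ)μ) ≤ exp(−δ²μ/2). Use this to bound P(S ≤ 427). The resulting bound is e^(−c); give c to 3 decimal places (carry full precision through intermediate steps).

Write 427 = (1 − δ)μ, so δ = 1 − 427/662.069 = 0.3550521…
Then the exponent is δ²μ/2 = (μ − 427)²/(2μ) = 41.730873.

41.731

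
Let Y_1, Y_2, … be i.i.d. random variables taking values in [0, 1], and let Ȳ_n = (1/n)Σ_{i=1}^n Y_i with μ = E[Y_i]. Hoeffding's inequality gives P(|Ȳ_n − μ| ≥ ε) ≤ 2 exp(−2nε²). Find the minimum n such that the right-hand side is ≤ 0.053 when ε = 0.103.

172

Require 2·exp(−2nε²) ≤ 0.053, i.e. 2nε² ≥ ln(2/0.053) = 3.630611.
So n ≥ 3.630611 / (2·0.103²) = 171.110.
The smallest integer n is 172.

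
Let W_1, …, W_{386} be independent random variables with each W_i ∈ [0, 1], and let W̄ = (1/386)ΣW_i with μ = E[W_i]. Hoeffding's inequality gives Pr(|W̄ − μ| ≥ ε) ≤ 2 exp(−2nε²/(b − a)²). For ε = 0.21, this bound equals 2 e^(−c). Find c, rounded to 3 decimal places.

c = 2nε²/(b − a)² = 2·386·0.21² / 1² = 34.0452.

34.045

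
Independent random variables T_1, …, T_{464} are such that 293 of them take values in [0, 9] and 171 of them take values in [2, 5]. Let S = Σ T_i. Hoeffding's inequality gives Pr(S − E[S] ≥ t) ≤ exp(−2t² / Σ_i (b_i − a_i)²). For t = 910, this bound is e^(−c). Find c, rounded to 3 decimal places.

Σ(b_i − a_i)² = 293·9² + 171·3² = 25272.
c = 2t² / 25272 = 2·910² / 25272 = 65.5350.

65.535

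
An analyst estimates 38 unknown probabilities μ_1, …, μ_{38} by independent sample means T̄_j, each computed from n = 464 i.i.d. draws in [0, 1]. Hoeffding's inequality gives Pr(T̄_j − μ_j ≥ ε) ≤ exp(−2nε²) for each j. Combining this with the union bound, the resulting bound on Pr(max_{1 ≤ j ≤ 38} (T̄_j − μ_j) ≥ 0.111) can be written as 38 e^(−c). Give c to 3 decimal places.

Union bound over the 38 events: Pr(max_{1 ≤ j ≤ 38} (T̄_j − μ_j) ≥ 0.111) ≤ 38·exp(−2nε²) = 38 exp(−2·464·0.111²).
So c = 2·464·0.111² = 11.4339.

11.434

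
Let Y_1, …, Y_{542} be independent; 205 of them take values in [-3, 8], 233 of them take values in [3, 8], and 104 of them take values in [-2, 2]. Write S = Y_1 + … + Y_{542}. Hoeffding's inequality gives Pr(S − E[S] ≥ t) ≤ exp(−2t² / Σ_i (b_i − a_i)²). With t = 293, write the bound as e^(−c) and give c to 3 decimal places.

Σ(b_i − a_i)² = 205·11² + 233·5² + 104·4² = 32294.
c = 2t² / 32294 = 2·293² / 32294 = 5.3167.

5.317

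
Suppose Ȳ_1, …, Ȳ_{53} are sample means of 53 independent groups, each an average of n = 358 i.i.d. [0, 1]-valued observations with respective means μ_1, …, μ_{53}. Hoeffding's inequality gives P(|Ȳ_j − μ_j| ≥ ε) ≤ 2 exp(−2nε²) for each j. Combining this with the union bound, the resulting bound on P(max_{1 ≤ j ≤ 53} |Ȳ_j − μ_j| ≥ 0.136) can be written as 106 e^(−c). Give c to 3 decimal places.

Union bound over the 53 events: P(max_{1 ≤ j ≤ 53} |Ȳ_j − μ_j| ≥ 0.136) ≤ 53·2·exp(−2nε²) = 106 exp(−2·358·0.136²).
So c = 2·358·0.136² = 13.2431.

13.243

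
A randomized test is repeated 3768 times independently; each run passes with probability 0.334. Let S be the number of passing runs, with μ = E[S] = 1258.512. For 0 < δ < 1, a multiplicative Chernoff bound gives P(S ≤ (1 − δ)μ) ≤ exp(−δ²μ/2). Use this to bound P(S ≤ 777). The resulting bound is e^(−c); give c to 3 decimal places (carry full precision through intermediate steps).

92.114

Write 777 = (1 − δ)μ, so δ = 1 − 777/1258.512 = 0.3826042…
Then the exponent is δ²μ/2 = (μ − 777)²/(2μ) = 92.114261.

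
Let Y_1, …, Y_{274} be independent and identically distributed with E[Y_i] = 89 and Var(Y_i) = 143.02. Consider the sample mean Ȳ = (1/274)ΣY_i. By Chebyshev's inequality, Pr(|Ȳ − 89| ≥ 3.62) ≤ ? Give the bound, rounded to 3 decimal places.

Var(Ȳ) = Var(Y_i)/n = 143.02/274 = 0.52197.
Chebyshev: Pr(|Ȳ − 89| ≥ 3.62) ≤ Var(Ȳ)/(3.62)² = 143.02/(274·3.62²) = 0.0398.

0.040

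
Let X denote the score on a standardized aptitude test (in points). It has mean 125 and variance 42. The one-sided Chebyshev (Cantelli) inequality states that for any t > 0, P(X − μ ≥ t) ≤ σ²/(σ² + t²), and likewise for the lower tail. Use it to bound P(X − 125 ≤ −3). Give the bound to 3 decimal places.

0.824

Here σ² = 42 and t = 3, so σ² + t² = 51.
Cantelli's bound: 42/51 = 0.8235.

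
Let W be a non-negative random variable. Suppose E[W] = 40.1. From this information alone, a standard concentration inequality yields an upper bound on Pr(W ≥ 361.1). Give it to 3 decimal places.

Only the mean of a non-negative variable is known, so Markov's inequality is the applicable tail bound.
Markov's inequality: for a non-negative random variable, Pr(W ≥ a) ≤ E[W]/a.
Here E[W] = 40.1 and a = 361.1, so the bound is 40.1/361.1 = 0.1110.

0.111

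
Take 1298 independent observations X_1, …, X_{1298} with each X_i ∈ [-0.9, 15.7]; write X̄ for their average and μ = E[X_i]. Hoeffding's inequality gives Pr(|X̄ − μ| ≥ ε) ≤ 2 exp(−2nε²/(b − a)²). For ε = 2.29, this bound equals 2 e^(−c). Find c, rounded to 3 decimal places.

49.404

c = 2nε²/(b − a)² = 2·1298·2.29² / 16.6² = 49.4037.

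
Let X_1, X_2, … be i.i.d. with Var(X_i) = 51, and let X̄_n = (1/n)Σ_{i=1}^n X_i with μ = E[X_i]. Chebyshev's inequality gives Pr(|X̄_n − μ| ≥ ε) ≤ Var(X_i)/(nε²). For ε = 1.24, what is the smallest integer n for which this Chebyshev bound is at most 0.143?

232

Require 51/(n·1.24²) ≤ 0.143, i.e. n ≥ 51/(0.143·1.24²) = 231.948.
The smallest integer n is 232.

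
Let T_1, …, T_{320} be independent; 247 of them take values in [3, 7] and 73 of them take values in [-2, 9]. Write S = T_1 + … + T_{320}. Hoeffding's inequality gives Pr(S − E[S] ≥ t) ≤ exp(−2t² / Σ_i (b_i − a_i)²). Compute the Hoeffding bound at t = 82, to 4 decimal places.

0.3493

Σ(b_i − a_i)² = 247·4² + 73·11² = 12785.
Exponent = 2·82² / 12785 = 1.05186.
Bound = exp(−1.05186) = 0.34929.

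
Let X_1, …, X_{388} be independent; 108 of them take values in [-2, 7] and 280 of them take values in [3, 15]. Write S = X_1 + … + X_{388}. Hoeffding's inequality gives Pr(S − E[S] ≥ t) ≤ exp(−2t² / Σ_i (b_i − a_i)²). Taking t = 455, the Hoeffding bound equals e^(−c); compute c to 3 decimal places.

8.438

Σ(b_i − a_i)² = 108·9² + 280·12² = 49068.
c = 2t² / 49068 = 2·455² / 49068 = 8.4383.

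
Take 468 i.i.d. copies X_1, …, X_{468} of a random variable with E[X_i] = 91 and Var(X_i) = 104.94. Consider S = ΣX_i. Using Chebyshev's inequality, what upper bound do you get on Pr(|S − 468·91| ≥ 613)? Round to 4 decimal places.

Var(S) = n·Var(X_i) = 468·104.94 = 49111.92.
Chebyshev: Pr(|S − 468·91| ≥ 613) ≤ Var(S)/613² = 49111.92/375769 = 0.1307.

0.1307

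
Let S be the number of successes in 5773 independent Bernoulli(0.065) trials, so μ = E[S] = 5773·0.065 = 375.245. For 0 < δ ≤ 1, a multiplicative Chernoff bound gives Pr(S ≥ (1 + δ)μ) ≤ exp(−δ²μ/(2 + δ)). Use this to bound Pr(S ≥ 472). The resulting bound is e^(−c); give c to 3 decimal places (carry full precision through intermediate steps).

11.049

Write 472 = (1 + δ)μ, so δ = 472/375.245 − 1 = 0.2578449…
Then the exponent is δ²μ/(2 + δ) = (472 − μ)² / (μ·(2 + δ)) = 11.049378.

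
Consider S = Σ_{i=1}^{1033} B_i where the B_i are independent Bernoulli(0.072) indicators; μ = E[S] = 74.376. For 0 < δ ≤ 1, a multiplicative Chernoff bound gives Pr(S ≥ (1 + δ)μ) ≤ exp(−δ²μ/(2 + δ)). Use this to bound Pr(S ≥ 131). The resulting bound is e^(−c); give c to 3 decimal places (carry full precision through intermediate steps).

Write 131 = (1 + δ)μ, so δ = 131/74.376 − 1 = 0.7613209…
Then the exponent is δ²μ/(2 + δ) = (131 − μ)² / (μ·(2 + δ)) = 15.611743.

15.612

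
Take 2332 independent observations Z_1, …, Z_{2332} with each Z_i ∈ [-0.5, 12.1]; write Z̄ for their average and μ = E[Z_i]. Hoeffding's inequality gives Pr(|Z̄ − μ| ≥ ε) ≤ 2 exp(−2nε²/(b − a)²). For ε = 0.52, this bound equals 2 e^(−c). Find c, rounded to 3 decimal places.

c = 2nε²/(b − a)² = 2·2332·0.52² / 12.6² = 7.9437.

7.944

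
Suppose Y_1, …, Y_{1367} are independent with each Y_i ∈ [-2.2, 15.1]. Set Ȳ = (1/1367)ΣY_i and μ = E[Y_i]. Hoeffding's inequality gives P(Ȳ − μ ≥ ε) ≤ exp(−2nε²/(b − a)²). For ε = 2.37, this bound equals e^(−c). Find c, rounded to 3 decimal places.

c = 2nε²/(b − a)² = 2·1367·2.37² / 17.3² = 51.3101.

51.310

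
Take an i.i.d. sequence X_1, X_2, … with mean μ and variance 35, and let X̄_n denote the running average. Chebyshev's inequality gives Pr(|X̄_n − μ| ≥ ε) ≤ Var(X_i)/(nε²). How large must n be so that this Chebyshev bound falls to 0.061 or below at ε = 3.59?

45

Require 35/(n·3.59²) ≤ 0.061, i.e. n ≥ 35/(0.061·3.59²) = 44.519.
The smallest integer n is 45.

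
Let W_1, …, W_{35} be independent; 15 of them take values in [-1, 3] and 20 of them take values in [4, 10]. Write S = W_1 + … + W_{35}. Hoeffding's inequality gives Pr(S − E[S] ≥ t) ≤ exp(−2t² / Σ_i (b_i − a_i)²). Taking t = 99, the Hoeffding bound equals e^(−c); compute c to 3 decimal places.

20.419

Σ(b_i − a_i)² = 15·4² + 20·6² = 960.
c = 2t² / 960 = 2·99² / 960 = 20.4187.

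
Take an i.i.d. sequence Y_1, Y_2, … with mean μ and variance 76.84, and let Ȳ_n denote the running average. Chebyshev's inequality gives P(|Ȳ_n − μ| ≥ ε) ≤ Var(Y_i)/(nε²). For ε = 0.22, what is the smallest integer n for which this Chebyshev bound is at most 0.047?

33779

Require 76.84/(n·0.22²) ≤ 0.047, i.e. n ≥ 76.84/(0.047·0.22²) = 33778.794.
The smallest integer n is 33779.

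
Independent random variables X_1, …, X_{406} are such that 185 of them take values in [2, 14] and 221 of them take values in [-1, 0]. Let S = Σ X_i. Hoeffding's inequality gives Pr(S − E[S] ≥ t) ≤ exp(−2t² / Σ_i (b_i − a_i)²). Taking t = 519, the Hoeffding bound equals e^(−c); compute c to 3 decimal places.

20.056

Σ(b_i − a_i)² = 185·12² + 221·1² = 26861.
c = 2t² / 26861 = 2·519² / 26861 = 20.0559.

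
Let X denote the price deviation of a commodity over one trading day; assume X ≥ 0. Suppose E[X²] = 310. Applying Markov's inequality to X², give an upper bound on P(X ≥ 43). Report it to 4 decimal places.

Since X ≥ 0, the event {X ≥ 43} is the same as {X² ≥ 1849}.
Markov's inequality applied to X² gives P(X² ≥ 1849) ≤ E[X²]/1849 = 310/1849 = 0.1677.

0.1677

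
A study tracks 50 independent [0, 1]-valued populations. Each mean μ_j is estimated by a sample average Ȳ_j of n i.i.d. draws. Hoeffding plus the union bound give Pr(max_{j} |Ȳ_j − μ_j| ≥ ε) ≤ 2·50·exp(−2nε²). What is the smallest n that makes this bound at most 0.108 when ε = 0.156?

Need 2·50·exp(−2nε²) ≤ 0.108, i.e. exp(−2nε²) ≤ 0.108/100.
So 2nε² ≥ ln(100/0.108) = 6.830794.
Hence n ≥ 6.830794/(2·0.156²) = 140.343.
The smallest integer n is 141.

141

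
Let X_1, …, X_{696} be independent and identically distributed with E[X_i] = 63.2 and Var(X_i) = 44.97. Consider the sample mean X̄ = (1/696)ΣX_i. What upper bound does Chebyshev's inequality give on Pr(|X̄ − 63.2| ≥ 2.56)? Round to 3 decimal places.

Var(X̄) = Var(X_i)/n = 44.97/696 = 0.064612.
Chebyshev: Pr(|X̄ − 63.2| ≥ 2.56) ≤ Var(X̄)/(2.56)² = 44.97/(696·2.56²) = 0.0099.

0.010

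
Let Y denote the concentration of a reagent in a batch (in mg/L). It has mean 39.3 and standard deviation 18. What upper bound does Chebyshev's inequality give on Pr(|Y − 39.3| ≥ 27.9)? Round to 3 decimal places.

0.416

Chebyshev: Pr(|Y − μ| ≥ t) ≤ Var(Y)/t².
Var(Y) = σ² = 18² = 324.
Bound = 324 / 778.41 = 0.4162.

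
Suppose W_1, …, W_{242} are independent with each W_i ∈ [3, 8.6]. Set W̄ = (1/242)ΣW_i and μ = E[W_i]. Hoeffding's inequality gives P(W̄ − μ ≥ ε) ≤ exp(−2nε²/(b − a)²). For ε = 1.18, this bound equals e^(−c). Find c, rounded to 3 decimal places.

c = 2nε²/(b − a)² = 2·242·1.18² / 5.6² = 21.4898.

21.490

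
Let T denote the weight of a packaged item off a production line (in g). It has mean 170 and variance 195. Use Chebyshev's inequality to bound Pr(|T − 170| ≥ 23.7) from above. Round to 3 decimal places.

0.347

Chebyshev: Pr(|T − μ| ≥ t) ≤ Var(T)/t².
Bound = 195 / 561.69 = 0.3472.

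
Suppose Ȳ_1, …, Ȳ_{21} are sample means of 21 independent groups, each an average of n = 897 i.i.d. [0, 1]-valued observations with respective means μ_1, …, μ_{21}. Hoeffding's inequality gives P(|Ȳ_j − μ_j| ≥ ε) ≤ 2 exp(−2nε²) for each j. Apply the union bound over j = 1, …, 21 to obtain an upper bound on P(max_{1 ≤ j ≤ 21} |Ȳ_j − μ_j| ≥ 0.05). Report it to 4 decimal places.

0.4736

Per-experiment Hoeffding bound: 2·exp(−2·897·0.05²) = 2·exp(−4.48500) = 0.022554.
Union bound over 21 events: 21·0.022554 = 0.47363.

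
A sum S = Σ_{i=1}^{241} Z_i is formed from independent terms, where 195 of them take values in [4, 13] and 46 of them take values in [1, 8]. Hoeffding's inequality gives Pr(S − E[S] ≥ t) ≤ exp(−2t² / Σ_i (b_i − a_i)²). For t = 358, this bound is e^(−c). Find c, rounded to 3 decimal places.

14.202

Σ(b_i − a_i)² = 195·9² + 46·7² = 18049.
c = 2t² / 18049 = 2·358² / 18049 = 14.2018.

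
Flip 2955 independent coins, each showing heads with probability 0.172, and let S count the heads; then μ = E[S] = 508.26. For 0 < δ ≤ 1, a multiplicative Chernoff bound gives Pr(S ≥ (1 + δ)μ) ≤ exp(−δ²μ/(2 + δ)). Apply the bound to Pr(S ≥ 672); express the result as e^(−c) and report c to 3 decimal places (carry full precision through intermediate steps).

22.716

Write 672 = (1 + δ)μ, so δ = 672/508.26 − 1 = 0.322158…
Then the exponent is δ²μ/(2 + δ) = (672 − μ)² / (μ·(2 + δ)) = 22.716001.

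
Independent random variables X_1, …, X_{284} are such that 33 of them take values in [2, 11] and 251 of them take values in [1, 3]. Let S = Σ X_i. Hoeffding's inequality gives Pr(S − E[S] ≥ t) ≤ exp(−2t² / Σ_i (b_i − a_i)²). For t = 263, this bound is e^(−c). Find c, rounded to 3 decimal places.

Σ(b_i − a_i)² = 33·9² + 251·2² = 3677.
c = 2t² / 3677 = 2·263² / 3677 = 37.6225.

37.623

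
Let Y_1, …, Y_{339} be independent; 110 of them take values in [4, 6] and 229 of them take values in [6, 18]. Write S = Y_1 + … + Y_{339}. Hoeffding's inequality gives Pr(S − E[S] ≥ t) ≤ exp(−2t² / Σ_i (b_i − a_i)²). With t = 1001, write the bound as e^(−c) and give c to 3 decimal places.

59.971

Σ(b_i − a_i)² = 110·2² + 229·12² = 33416.
c = 2t² / 33416 = 2·1001² / 33416 = 59.9713.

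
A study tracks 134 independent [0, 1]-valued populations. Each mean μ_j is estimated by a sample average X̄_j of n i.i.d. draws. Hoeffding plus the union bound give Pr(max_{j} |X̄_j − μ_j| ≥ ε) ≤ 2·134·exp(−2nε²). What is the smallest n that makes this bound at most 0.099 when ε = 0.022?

Need 2·134·exp(−2nε²) ≤ 0.099, i.e. exp(−2nε²) ≤ 0.099/268.
So 2nε² ≥ ln(268/0.099) = 7.903622.
Hence n ≥ 7.903622/(2·0.022²) = 8164.899.
The smallest integer n is 8165.

8165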